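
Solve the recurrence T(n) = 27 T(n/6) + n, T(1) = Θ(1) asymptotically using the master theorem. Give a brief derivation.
T(n) = Θ(n^(log_6 27))

Master theorem: compare f(n) = n to n^(log_6 27) where log_6 27 ≈ 1.839. Since 1 < log_6 27, we have f(n) = O(n^(log_6 27 − ε)) for some ε > 0 — Case 1. Hence T(n) = Θ(n^(log_6 27)).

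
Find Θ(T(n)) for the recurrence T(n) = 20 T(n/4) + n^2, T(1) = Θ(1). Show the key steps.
T(n) = Θ(n^(log_4 20))

Master theorem: compare f(n) = n^2 to n^(log_4 20) where log_4 20 ≈ 2.161. Since 2 < log_4 20, we have f(n) = O(n^(log_4 20 − ε)) for some ε > 0 — Case 1. Hence T(n) = Θ(n^(log_4 20)).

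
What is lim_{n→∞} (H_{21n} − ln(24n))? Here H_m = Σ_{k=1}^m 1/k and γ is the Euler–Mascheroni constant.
lim = ln(7/8) + γ

By Euler-Maclaurin, H_m = ln m + γ + O(1/m). So
  H_{21n} − ln(24n) = ln(21n) + γ − ln(24n) + O(1/n)
                       = ln(21/24) + γ + O(1/n).
Hence the limit is ln(21/24) + γ (= ln(7/8)).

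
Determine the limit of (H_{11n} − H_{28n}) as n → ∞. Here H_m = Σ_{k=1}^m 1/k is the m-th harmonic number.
lim = ln(11/28)

Euler-Maclaurin gives H_m = ln m + γ + 1/(2m) + O(1/m^2). The γ and O(1/m) terms cancel in the difference:
  H_{11n} − H_{28n} = ln(11n) − ln(28n) + O(1/n) = ln(11/28) + O(1/n).
Hence the limit is ln(11/28).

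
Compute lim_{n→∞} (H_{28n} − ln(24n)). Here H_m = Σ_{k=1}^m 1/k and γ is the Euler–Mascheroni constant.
lim = ln(7/6) + γ

By Euler-Maclaurin, H_m = ln m + γ + O(1/m). So
  H_{28n} − ln(24n) = ln(28n) + γ − ln(24n) + O(1/n)
                       = ln(28/24) + γ + O(1/n).
Hence the limit is ln(28/24) + γ (= ln(7/6)).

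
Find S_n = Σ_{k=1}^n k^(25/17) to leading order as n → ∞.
S_n ~ (17/42) · n^(42/17)

Integral comparison: Σ_{k=1}^n k^(25/17) = ∫_0^n x^(25/17) dx + O(n^(25/17)). The integral is n^(1 + 25/17) / (1 + 25/17) = n^((25+17)/17) / ((25+17)/17) = (17/42) · n^(42/17).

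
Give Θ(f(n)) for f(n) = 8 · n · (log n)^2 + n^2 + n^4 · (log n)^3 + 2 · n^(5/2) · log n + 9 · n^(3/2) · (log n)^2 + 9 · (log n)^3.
f(n) ∈ Θ(n^4 · (log n)^3)

Compare the terms by growth order. For large n, n^a · (log n)^b dominates n^a' · (log n)^b' iff a > a', or (a = a' and b > b'). Ranking the 6 terms shows the dominant one is n^4 · (log n)^3. Hence f(n) ∈ Θ(n^4 · (log n)^3).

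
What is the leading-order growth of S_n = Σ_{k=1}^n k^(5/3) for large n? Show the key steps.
S_n ~ (3/8) · n^(8/3)

Integral comparison: Σ_{k=1}^n k^(5/3) = ∫_0^n x^(5/3) dx + O(n^(5/3)). The integral is n^(1 + 5/3) / (1 + 5/3) = n^((5+3)/3) / ((5+3)/3) = (3/8) · n^(8/3).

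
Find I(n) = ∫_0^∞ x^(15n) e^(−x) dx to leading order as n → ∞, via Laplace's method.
I(n) ~ sqrt(2π·15n) · (15n/e)^(15n)

Write the integrand as exp(15n ln x − x) and set f(x) = 15n ln x − x. Then f'(x) = 15n/x − 1 = 0 at x* = 15n, and f''(x*) = −15n/x*^2 = −1/(15n). Laplace's method (interior maximum) gives
  I(n) ~ e^(f(x*)) · sqrt(2π / |f''(x*)|)
        = exp(15n ln(15n) − 15n) · sqrt(2π · 15n)
        = (15n)^(15n) e^(−15n) · sqrt(2π·15n)
        = sqrt(2π·15n) · (15n/e)^(15n).
This matches Γ(15n+1) with Stirling applied to Γ.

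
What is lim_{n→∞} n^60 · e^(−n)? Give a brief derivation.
lim = 0

Exponentials with base > 1 dominate every fixed polynomial: for any fixed c, n^c / e^n → 0 as n → ∞ (e.g. by the ratio test, or since e^n grows faster than any power of n). Hence n^60 · e^(−n) = n^60 / e^n → 0.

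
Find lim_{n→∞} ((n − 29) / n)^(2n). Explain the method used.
lim = e^(−58)

Rewrite as (1 − 29/n)^(2n). By the standard limit (1 + x/n)^n → e^x, we have (1 − 29/n)^n → e^(−29), and raising to the 2nd power gives e^(−58).
More precisely, ln[(1 − 29/n)^(2n)] = 2n · ln(1 − 29/n) = 2n · (-29/n + O(1/n^2)) = -58 + O(1/n) → -58.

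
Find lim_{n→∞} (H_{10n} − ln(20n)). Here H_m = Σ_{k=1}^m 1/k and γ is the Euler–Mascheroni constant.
lim = −ln 2 + γ

By Euler-Maclaurin, H_m = ln m + γ + O(1/m). So
  H_{10n} − ln(20n) = ln(10n) + γ − ln(20n) + O(1/n)
                       = ln(10/20) + γ + O(1/n).
Hence the limit is ln(10/20) + γ (= −ln 2).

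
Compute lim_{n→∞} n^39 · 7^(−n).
lim = 0

Exponentials with base > 1 dominate every fixed polynomial: for any fixed c, n^c / 7^n → 0 as n → ∞ (e.g. by the ratio test, or by writing 7^n = e^(n ln 7) and noting e^(n ln 7) / n^c → ∞). Hence n^39 · 7^(−n) = n^39 / 7^n → 0.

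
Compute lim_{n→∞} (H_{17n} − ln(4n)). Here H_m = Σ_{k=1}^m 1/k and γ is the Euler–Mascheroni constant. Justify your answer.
lim = ln(17/4) + γ

By Euler-Maclaurin, H_m = ln m + γ + O(1/m). So
  H_{17n} − ln(4n) = ln(17n) + γ − ln(4n) + O(1/n)
                       = ln(17/4) + γ + O(1/n).
Hence the limit is ln(17/4) + γ.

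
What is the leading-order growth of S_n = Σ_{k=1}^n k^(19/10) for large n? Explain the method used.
S_n ~ (10/29) · n^(29/10)

Integral comparison: Σ_{k=1}^n k^(19/10) = ∫_0^n x^(19/10) dx + O(n^(19/10)). The integral is n^(1 + 19/10) / (1 + 19/10) = n^((19+10)/10) / ((19+10)/10) = (10/29) · n^(29/10).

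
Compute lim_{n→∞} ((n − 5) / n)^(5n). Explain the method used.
lim = e^(−25)

Rewrite as (1 − 5/n)^(5n). By the standard limit (1 + x/n)^n → e^x, we have (1 − 5/n)^n → e^(−5), and raising to the 5th power gives e^(−25).
More precisely, ln[(1 − 5/n)^(5n)] = 5n · ln(1 − 5/n) = 5n · (-5/n + O(1/n^2)) = -25 + O(1/n) → -25.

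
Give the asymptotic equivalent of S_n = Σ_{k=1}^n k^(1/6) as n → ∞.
S_n ~ (6/7) · n^(7/6)

Integral comparison: Σ_{k=1}^n k^(1/6) = ∫_0^n x^(1/6) dx + O(n^(1/6)). The integral is n^(1 + 1/6) / (1 + 1/6) = n^((1+6)/6) / ((1+6)/6) = (6/7) · n^(7/6).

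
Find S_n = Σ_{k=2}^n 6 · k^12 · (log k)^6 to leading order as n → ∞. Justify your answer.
S_n ~ 6 · n^13 · (log n)^6 / 13

By integral comparison, S_n = ∫_1^n 6 · x^12 · (log x)^6 dx + O(n^12 · (log n)^6). For the integral, the leading term of ∫_1^n x^12 (log x)^6 dx is n^13/13 · (log n)^6 (by repeated integration by parts; each step lowers the log-exponent and produces a relatively O(1/log n) correction). Hence S_n ~ 6 · n^13 · (log n)^6 / 13.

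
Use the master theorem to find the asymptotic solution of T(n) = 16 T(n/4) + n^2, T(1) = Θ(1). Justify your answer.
T(n) = Θ(n^2 log n)

log_4 16 = 2, and f(n) = n^2 = Θ(n^(log_4 16)). This is Case 2 of the master theorem: T(n) = Θ(f(n) · log n) = Θ(n^2 log n).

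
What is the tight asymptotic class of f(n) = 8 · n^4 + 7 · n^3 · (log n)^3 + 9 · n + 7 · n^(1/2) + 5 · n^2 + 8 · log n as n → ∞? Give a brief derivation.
f(n) ∈ Θ(n^4)

Compare the terms by growth order. For large n, n^a · (log n)^b dominates n^a' · (log n)^b' iff a > a', or (a = a' and b > b'). Ranking the 6 terms shows the dominant one is 8 · n^4. Hence f(n) ∈ Θ(n^4).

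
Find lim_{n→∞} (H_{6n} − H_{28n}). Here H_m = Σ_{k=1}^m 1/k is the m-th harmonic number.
lim = ln(6/28) = ln(3/14)

Euler-Maclaurin gives H_m = ln m + γ + 1/(2m) + O(1/m^2). The γ and O(1/m) terms cancel in the difference:
  H_{6n} − H_{28n} = ln(6n) − ln(28n) + O(1/n) = ln(6/28) + O(1/n).
Hence the limit is ln(6/28) = ln(3/14).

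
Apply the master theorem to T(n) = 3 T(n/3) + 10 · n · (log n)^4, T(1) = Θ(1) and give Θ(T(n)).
T(n) = Θ(n · (log n)^5)

Here log_3 3 = 1 and f(n) = 10 · n · (log n)^4 = Θ(n^(log_3 3) · (log n)^4). This is the extended Case 2 of the master theorem (f matches the critical exponent up to log factors), giving T(n) = Θ(n^(log_3 3) · (log n)^(4+1)) = Θ(n · (log n)^5).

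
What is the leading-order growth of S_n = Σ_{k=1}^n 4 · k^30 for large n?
S_n ~ 4 · n^31 / 31

By integral comparison (Euler-Maclaurin), Σ_{k=1}^n 4 · k^30 = 4 · ∫_0^n x^30 dx + O(n^30) = 4 · n^31/31 + O(n^30). (Equivalently, Faulhaber's formula gives the same leading term.)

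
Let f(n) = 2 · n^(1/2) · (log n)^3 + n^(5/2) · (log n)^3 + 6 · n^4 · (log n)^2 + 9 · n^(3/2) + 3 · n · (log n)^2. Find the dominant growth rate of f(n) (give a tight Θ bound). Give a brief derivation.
f(n) ∈ Θ(n^4 · (log n)^2)

Compare the terms by growth order. For large n, n^a · (log n)^b dominates n^a' · (log n)^b' iff a > a', or (a = a' and b > b'). Ranking the 5 terms shows the dominant one is 6 · n^4 · (log n)^2. Hence f(n) ∈ Θ(n^4 · (log n)^2).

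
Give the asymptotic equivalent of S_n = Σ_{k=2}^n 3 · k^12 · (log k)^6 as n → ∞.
S_n ~ 3 · n^13 · (log n)^6 / 13

By integral comparison, S_n = ∫_1^n 3 · x^12 · (log x)^6 dx + O(n^12 · (log n)^6). For the integral, the leading term of ∫_1^n x^12 (log x)^6 dx is n^13/13 · (log n)^6 (by repeated integration by parts; each step lowers the log-exponent and produces a relatively O(1/log n) correction). Hence S_n ~ 3 · n^13 · (log n)^6 / 13.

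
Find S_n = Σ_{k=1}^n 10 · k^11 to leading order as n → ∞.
S_n ~ 5 · n^12 / 6

By integral comparison (Euler-Maclaurin), Σ_{k=1}^n 10 · k^11 = 10 · ∫_0^n x^11 dx + O(n^11) = 10 · n^12/12 = 5 · n^12 / 6 + O(n^11). (Equivalently, Faulhaber's formula gives the same leading term.)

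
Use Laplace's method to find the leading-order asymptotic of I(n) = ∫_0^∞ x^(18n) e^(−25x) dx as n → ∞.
I(n) ~ (sqrt(2π·18n) / 25) · (18n/(25e))^(18n)

Write the integrand as exp(18n ln x − 25x) and set f(x) = 18n ln x − 25x. Then f'(x) = 18n/x − 25 = 0 at x* = 18n/25, and f''(x*) = −18n/x*^2 = −25^2/(18n). Laplace's method (interior maximum) gives
  I(n) ~ e^(f(x*)) · sqrt(2π / |f''(x*)|)
        = exp(18n ln(18n/25) − 18n) · sqrt(2π · 18n / 25^2)
        = (18n/25)^(18n) e^(−18n) · sqrt(2π·18n) / 25
        = (sqrt(2π·18n) / 25) · (18n/(25e))^(18n).
This matches Γ(18n+1)/25^(18n+1) with Stirling applied to Γ.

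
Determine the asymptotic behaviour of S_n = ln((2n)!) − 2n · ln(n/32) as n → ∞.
S_n ~ 2n · (ln 64 − 1) + O(ln n)

Stirling: ln((2n)!) = 2n ln(2n) − 2n + O(ln n).
  S_n = 2n ln(2n) − 2n − 2n ln(n/32) + O(ln n)
      = 2n ln(2n) − 2n ln n + 2n ln 32 − 2n + O(ln n)
      = 2n ln 2 + 2n ln 32 − 2n + O(ln n)
      = 2n (ln 64 − 1) + O(ln n).
Numerically ln(64) − 1 ≈ 3.1589.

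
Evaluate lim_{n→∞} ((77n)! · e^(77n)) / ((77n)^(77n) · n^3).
lim = 0

Stirling: (77n)! ~ sqrt(2π·77n) · (77n/e)^(77n). Hence
  (77n)! · e^(77n) / (77n)^(77n) ~ sqrt(2π·77n).
Dividing by n^3: sqrt(2π·77n) / n^3 = sqrt(2π·77) · n^((1−6)/2), so the expression behaves like sqrt(2π·77) · n^((1−6)/2) → 0.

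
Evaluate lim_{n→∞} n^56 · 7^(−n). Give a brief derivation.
lim = 0

Exponentials with base > 1 dominate every fixed polynomial: for any fixed c, n^c / 7^n → 0 as n → ∞ (e.g. by the ratio test, or by writing 7^n = e^(n ln 7) and noting e^(n ln 7) / n^c → ∞). Hence n^56 · 7^(−n) = n^56 / 7^n → 0.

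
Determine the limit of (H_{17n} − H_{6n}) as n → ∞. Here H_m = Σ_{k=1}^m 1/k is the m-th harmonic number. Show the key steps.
lim = ln(17/6)

Euler-Maclaurin gives H_m = ln m + γ + 1/(2m) + O(1/m^2). The γ and O(1/m) terms cancel in the difference:
  H_{17n} − H_{6n} = ln(17n) − ln(6n) + O(1/n) = ln(17/6) + O(1/n).
Hence the limit is ln(17/6).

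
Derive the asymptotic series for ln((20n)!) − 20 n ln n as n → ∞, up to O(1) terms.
ln((20n)!) − 20 n ln n = 20(ln 20 − 1) n + (1/2) ln(2π·20n) + O(1/n)

Stirling: ln((20n)!) = 20n ln(20n) − 20n + (1/2) ln(2π·20n) + O(1/n).
Since 20n ln(20n) = 20n ln n + 20n ln 20, subtracting 20n ln n cancels the n ln n term exactly. What remains is 20(ln 20 − 1) n + (1/2) ln(2π·20n) + O(1/n).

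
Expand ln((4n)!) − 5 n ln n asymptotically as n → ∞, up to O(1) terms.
ln((4n)!) − 5 n ln n = −n ln n + 4(ln 4 − 1) n + (1/2) ln(2π·4n) + O(1/n)

Stirling: ln((4n)!) = 4n ln(4n) − 4n + (1/2) ln(2π·4n) + O(1/n).
Expand 4n ln(4n) = 4n (ln n + ln 4) = 4n ln n + 4n ln 4.
Subtract 5n ln n: leading term is (4 − 5) n ln n = −n ln n. The next term is 4n ln 4 − 4n = 4(ln 4 − 1) n. Then the (1/2) ln(2π·4n) correction.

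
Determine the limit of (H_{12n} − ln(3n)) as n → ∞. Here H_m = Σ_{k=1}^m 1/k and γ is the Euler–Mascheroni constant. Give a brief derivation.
lim = ln 4 + γ

By Euler-Maclaurin, H_m = ln m + γ + O(1/m). So
  H_{12n} − ln(3n) = ln(12n) + γ − ln(3n) + O(1/n)
                       = ln(12/3) + γ + O(1/n).
Hence the limit is ln(12/3) + γ (= ln 4).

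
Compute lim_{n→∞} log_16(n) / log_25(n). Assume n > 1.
lim = ln(25) / ln(16) = log_16(25)

Change of base: log_16(n) = ln n / ln 16 and log_25(n) = ln n / ln 25. The ratio is (ln n / ln 16) · (ln 25 / ln n) = ln 25 / ln 16, a constant independent of n. So the limit is ln 25 / ln 16 = log_16(25).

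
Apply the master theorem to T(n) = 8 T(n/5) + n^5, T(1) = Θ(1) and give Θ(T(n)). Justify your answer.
T(n) = Θ(n^5)

log_5 8 ≈ 1.292. f(n) = n^5 dominates n^(log_5 8) since 5 > 1.292, and the regularity condition a·f(n/b) = 8·(n/5)^5 = (8/3125)·n^5 ≤ c·f(n) holds with c = 8/3125 ≈ 0.00256 < 1. So this is Case 3: T(n) = Θ(f(n)) = Θ(n^5).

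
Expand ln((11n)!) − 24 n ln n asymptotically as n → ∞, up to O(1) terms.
ln((11n)!) − 24 n ln n = −13 n ln n + 11(ln 11 − 1) n + (1/2) ln(2π·11n) + O(1/n)

Stirling: ln((11n)!) = 11n ln(11n) − 11n + (1/2) ln(2π·11n) + O(1/n).
Expand 11n ln(11n) = 11n (ln n + ln 11) = 11n ln n + 11n ln 11.
Subtract 24n ln n: leading term is (11 − 24) n ln n = −13 n ln n. The next term is 11n ln 11 − 11n = 11(ln 11 − 1) n. Then the (1/2) ln(2π·11n) correction.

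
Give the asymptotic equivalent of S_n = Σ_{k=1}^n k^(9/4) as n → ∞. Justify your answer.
S_n ~ (4/13) · n^(13/4)

Integral comparison: Σ_{k=1}^n k^(9/4) = ∫_0^n x^(9/4) dx + O(n^(9/4)). The integral is n^(1 + 9/4) / (1 + 9/4) = n^((9+4)/4) / ((9+4)/4) = (4/13) · n^(13/4).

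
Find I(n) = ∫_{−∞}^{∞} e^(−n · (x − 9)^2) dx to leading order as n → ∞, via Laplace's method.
I(n) = sqrt(π/n)

Here φ(x) = (x − 9)^2 has its unique minimum at x* = 9 with φ(x*) = 0 and φ''(x*) = 2. Laplace's method gives
  I(n) ~ e^(−n φ(x*)) · sqrt(2π / (n · φ''(x*))) = sqrt(2π / (2n)) = sqrt(π/n).
This is exact: substituting u = (x − 9)·sqrt(n) gives I(n) = (1/sqrt(n)) ∫_{−∞}^{∞} e^(−u^2) du = sqrt(π/n).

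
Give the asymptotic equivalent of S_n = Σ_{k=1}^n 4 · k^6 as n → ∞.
S_n ~ 4 · n^7 / 7

By integral comparison (Euler-Maclaurin), Σ_{k=1}^n 4 · k^6 = 4 · ∫_0^n x^6 dx + O(n^6) = 4 · n^7/7 + O(n^6). (Equivalently, Faulhaber's formula gives the same leading term.)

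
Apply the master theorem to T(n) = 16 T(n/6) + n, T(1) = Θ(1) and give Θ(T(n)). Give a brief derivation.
T(n) = Θ(n^(log_6 16))

Master theorem: compare f(n) = n to n^(log_6 16) where log_6 16 ≈ 1.547. Since 1 < log_6 16, we have f(n) = O(n^(log_6 16 − ε)) for some ε > 0 — Case 1. Hence T(n) = Θ(n^(log_6 16)).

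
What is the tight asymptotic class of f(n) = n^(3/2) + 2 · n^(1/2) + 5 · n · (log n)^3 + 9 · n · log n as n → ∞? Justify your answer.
f(n) ∈ Θ(n^(3/2))

Compare the terms by growth order. For large n, n^a · (log n)^b dominates n^a' · (log n)^b' iff a > a', or (a = a' and b > b'). Ranking the 4 terms shows the dominant one is n^(3/2). Hence f(n) ∈ Θ(n^(3/2)).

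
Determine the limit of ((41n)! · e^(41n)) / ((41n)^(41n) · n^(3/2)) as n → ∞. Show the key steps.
lim = 0

Stirling: (41n)! ~ sqrt(2π·41n) · (41n/e)^(41n). Hence
  (41n)! · e^(41n) / (41n)^(41n) ~ sqrt(2π·41n).
Dividing by n^(3/2): sqrt(2π·41n) / n^(3/2) = sqrt(2π·41) · n^((1−3)/2), so the expression behaves like sqrt(2π·41) · n^((1−3)/2) → 0.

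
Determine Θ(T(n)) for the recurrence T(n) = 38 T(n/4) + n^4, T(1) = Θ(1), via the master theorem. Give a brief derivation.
T(n) = Θ(n^4)

log_4 38 ≈ 2.624. f(n) = n^4 dominates n^(log_4 38) since 4 > 2.624, and the regularity condition a·f(n/b) = 38·(n/4)^4 = (38/256)·n^4 ≤ c·f(n) holds with c = 38/256 ≈ 0.148 < 1. So this is Case 3: T(n) = Θ(f(n)) = Θ(n^4).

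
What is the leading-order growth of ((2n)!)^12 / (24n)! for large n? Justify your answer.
((2n)!)^12/(24n)! ~ ((2π·2n)^(11/2) / sqrt(12)) · 12^(−12·2n)  →  0

Write N = 2n. Stirling: N! ~ sqrt(2π N)(N/e)^N and (12N)! ~ sqrt(2π·12N)·(12N/e)^(12N).
  (N!)^12/(12N)! ~ (2π N)^(12/2) (N/e)^(12N) / [sqrt(2π·12N) (12N/e)^(12N)]
     = (2π N)^(12/2) / sqrt(2π·12N) · (N/(12N))^(12N)
     = (2π N)^((12−1)/2) / sqrt(12) · 12^(−12N).
Since 12^12 > 1, the factor 12^(−12N) decays exponentially, so the ratio → 0. Substituting N = 2n gives the stated form.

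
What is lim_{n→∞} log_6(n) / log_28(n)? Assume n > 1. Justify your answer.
lim = ln(28) / ln(6) = log_6(28)

Change of base: log_6(n) = ln n / ln 6 and log_28(n) = ln n / ln 28. The ratio is (ln n / ln 6) · (ln 28 / ln n) = ln 28 / ln 6, a constant independent of n. So the limit is ln 28 / ln 6 = log_6(28).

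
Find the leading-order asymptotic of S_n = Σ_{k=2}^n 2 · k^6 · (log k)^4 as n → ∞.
S_n ~ 2 · n^7 · (log n)^4 / 7

By integral comparison, S_n = ∫_1^n 2 · x^6 · (log x)^4 dx + O(n^6 · (log n)^4). For the integral, the leading term of ∫_1^n x^6 (log x)^4 dx is n^7/7 · (log n)^4 (by repeated integration by parts; each step lowers the log-exponent and produces a relatively O(1/log n) correction). Hence S_n ~ 2 · n^7 · (log n)^4 / 7.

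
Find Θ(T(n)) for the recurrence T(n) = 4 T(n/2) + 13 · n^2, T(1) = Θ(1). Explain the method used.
T(n) = Θ(n^2 log n)

log_2 4 = 2, and f(n) = 13 · n^2 = Θ(n^(log_2 4)). This is Case 2 of the master theorem: T(n) = Θ(f(n) · log n) = Θ(n^2 log n).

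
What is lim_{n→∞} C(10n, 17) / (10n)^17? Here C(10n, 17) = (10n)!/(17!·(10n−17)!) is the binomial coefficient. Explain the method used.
lim = 1/17! = 1/355687428096000

With N = 10n → ∞: C(N, 17) / N^17 = [N(N−1)…(N−16)] / (17! · N^17) = (1/17!) · 1 · (1 − 1/(10n)) · … · (1 − 16/(10n)). Each factor → 1 as N → ∞, so the limit is 1/17! = 1/355687428096000.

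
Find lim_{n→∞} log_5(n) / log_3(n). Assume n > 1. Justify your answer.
lim = ln(3) / ln(5) = log_5(3)

Change of base: log_5(n) = ln n / ln 5 and log_3(n) = ln n / ln 3. The ratio is (ln n / ln 5) · (ln 3 / ln n) = ln 3 / ln 5, a constant independent of n. So the limit is ln 3 / ln 5 = log_5(3).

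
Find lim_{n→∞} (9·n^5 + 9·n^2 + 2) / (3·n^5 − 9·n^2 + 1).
lim = 9/3 = 3

For large n the leading n^5 terms dominate both numerator and denominator. Dividing top and bottom by n^5, every other term tends to 0, leaving 9/3 = 3.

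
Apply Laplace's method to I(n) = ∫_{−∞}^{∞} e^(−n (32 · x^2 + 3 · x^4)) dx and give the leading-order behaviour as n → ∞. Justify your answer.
I(n) ~ sqrt(π/(32n))

φ(x) = 32 · x^2 + 3 · x^4 has its unique global minimum at x* = 0 (since φ'(x) = 64x + 12x^3 = 0 only at x = 0 for real x with both coefficients positive, and φ → ∞ as |x| → ∞). At x* = 0, φ(0) = 0 and φ''(0) = 64. Laplace's method then gives
  I(n) ~ sqrt(2π / (n · φ''(0))) · e^(−n φ(0)) = sqrt(2π / (64n)) = sqrt(π/(32n)).
The 3 · x^4 term contributes only at subleading order (an O(1/n) relative correction).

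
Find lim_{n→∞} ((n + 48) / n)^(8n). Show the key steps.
lim = e^384

Rewrite as (1 + 48/n)^(8n). By the standard limit (1 + x/n)^n → e^x, we have (1 + 48/n)^n → e^48, and raising to the 8th power gives e^384.
More precisely, ln[(1 + 48/n)^(8n)] = 8n · ln(1 + 48/n) = 8n · (48/n + O(1/n^2)) = 384 + O(1/n) → 384.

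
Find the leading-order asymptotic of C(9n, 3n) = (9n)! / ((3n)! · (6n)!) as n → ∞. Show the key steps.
C(9n, 3n) ~ (27/4)^(3n) · sqrt(3/(4π·3n))

Write N = 3n. Apply Stirling to each factorial:
  (3N)! ~ sqrt(2π·3N) · (3N/e)^(3N),
  N! ~ sqrt(2π N) · (N/e)^N,
  (2N)! ~ sqrt(2π·2N) · (2N/e)^(2N).
The exponential factors combine to (3N)^(3N) / (N^N · (2N)^(2N)) = 3^(3N)/2^(2N) = (3^3/2^2)^N = (27/4)^N.
The square-root prefactors combine to sqrt(2π·3N) / (sqrt(2π N)·sqrt(2π·2N)) = sqrt(3 / (2π·2·N)) = sqrt(3/(4π·3n)).
Substituting N = 3n: C(9n, 3n) ~ (27/4)^(3n) · sqrt(3/(4π·3n)).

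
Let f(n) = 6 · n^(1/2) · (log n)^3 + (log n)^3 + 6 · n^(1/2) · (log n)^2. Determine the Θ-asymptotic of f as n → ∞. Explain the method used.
f(n) ∈ Θ(n^(1/2) · (log n)^3)

Compare the terms by growth order. For large n, n^a · (log n)^b dominates n^a' · (log n)^b' iff a > a', or (a = a' and b > b'). Ranking the 3 terms shows the dominant one is 6 · n^(1/2) · (log n)^3. Hence f(n) ∈ Θ(n^(1/2) · (log n)^3).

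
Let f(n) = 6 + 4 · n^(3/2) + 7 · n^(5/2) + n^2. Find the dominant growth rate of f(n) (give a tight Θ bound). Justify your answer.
f(n) ∈ Θ(n^(5/2))

Compare the terms by growth order. For large n, n^a · (log n)^b dominates n^a' · (log n)^b' iff a > a', or (a = a' and b > b'). Ranking the 4 terms shows the dominant one is 7 · n^(5/2). Hence f(n) ∈ Θ(n^(5/2)).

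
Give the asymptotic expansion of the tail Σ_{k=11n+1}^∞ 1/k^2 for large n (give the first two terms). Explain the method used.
Σ_{k>11n} 1/k^2 = 1/(1 · (11n)) − 1/(2 · (11n)^2) + O(1/(11n)^3)

Compare to the integral: ∫_{11n}^∞ x^(−2) dx = [−x^(−1)/1]_{11n}^∞ = 1/((2−1)·(11n)). The Euler-Maclaurin correction adds −f(11n)/2 = −1/(2·(11n)^2). Euler-Maclaurin then gives
  Σ_{k>11n} 1/k^2 = ∫_{11n}^∞ dx/x^2 − 1/(2·(11n)^2) + O(1/(11n)^3).
(Equivalently this is ζ(2) − Σ_{k≤11n} 1/k^2.)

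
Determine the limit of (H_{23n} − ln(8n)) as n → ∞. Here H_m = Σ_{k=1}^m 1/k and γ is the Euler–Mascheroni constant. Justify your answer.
lim = ln(23/8) + γ

By Euler-Maclaurin, H_m = ln m + γ + O(1/m). So
  H_{23n} − ln(8n) = ln(23n) + γ − ln(8n) + O(1/n)
                       = ln(23/8) + γ + O(1/n).
Hence the limit is ln(23/8) + γ.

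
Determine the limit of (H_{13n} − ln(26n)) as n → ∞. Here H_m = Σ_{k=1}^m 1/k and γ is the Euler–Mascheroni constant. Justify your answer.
lim = −ln 2 + γ

By Euler-Maclaurin, H_m = ln m + γ + O(1/m). So
  H_{13n} − ln(26n) = ln(13n) + γ − ln(26n) + O(1/n)
                       = ln(13/26) + γ + O(1/n).
Hence the limit is ln(13/26) + γ (= −ln 2).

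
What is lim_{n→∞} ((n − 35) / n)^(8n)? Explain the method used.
lim = e^(−280)

Rewrite as (1 − 35/n)^(8n). By the standard limit (1 + x/n)^n → e^x, we have (1 − 35/n)^n → e^(−35), and raising to the 8th power gives e^(−280).
More precisely, ln[(1 − 35/n)^(8n)] = 8n · ln(1 − 35/n) = 8n · (-35/n + O(1/n^2)) = -280 + O(1/n) → -280.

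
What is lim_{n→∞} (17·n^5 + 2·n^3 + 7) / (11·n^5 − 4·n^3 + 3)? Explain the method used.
lim = 17/11

For large n the leading n^5 terms dominate both numerator and denominator. Dividing top and bottom by n^5, every other term tends to 0, leaving 17/11.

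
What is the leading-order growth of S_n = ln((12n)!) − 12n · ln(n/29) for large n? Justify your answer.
S_n ~ 12n · (ln 348 − 1) + O(ln n)

Stirling: ln((12n)!) = 12n ln(12n) − 12n + O(ln n).
  S_n = 12n ln(12n) − 12n − 12n ln(n/29) + O(ln n)
      = 12n ln(12n) − 12n ln n + 12n ln 29 − 12n + O(ln n)
      = 12n ln 12 + 12n ln 29 − 12n + O(ln n)
      = 12n (ln 348 − 1) + O(ln n).
Numerically ln(348) − 1 ≈ 4.8522.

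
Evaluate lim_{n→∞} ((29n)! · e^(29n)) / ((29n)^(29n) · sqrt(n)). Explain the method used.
lim = sqrt(2π·29)

Stirling: (29n)! ~ sqrt(2π·29n) · (29n/e)^(29n). Hence
  (29n)! · e^(29n) / (29n)^(29n) ~ sqrt(2π·29n).
Dividing by sqrt(n): sqrt(2π·29n) / sqrt(n) = sqrt(2π·29) · n^((1−1)/2), so the limit is sqrt(2π·29).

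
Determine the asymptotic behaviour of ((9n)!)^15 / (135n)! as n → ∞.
((9n)!)^15/(135n)! ~ ((2π·9n)^(14/2) / sqrt(15)) · 15^(−15·9n)  →  0

Write N = 9n. Stirling: N! ~ sqrt(2π N)(N/e)^N and (15N)! ~ sqrt(2π·15N)·(15N/e)^(15N).
  (N!)^15/(15N)! ~ (2π N)^(15/2) (N/e)^(15N) / [sqrt(2π·15N) (15N/e)^(15N)]
     = (2π N)^(15/2) / sqrt(2π·15N) · (N/(15N))^(15N)
     = (2π N)^((15−1)/2) / sqrt(15) · 15^(−15N).
Since 15^15 > 1, the factor 15^(−15N) decays exponentially, so the ratio → 0. Substituting N = 9n gives the stated form.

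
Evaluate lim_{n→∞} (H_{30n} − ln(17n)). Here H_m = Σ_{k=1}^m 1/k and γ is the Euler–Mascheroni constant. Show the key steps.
lim = ln(30/17) + γ

By Euler-Maclaurin, H_m = ln m + γ + O(1/m). So
  H_{30n} − ln(17n) = ln(30n) + γ − ln(17n) + O(1/n)
                       = ln(30/17) + γ + O(1/n).
Hence the limit is ln(30/17) + γ.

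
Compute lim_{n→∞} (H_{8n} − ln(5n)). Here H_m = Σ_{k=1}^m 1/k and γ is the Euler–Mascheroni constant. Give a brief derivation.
lim = ln(8/5) + γ

By Euler-Maclaurin, H_m = ln m + γ + O(1/m). So
  H_{8n} − ln(5n) = ln(8n) + γ − ln(5n) + O(1/n)
                       = ln(8/5) + γ + O(1/n).
Hence the limit is ln(8/5) + γ.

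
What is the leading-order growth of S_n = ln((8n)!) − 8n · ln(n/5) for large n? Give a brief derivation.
S_n ~ 8n · (ln 40 − 1) + O(ln n)

Stirling: ln((8n)!) = 8n ln(8n) − 8n + O(ln n).
  S_n = 8n ln(8n) − 8n − 8n ln(n/5) + O(ln n)
      = 8n ln(8n) − 8n ln n + 8n ln 5 − 8n + O(ln n)
      = 8n ln 8 + 8n ln 5 − 8n + O(ln n)
      = 8n (ln 40 − 1) + O(ln n).
Numerically ln(40) − 1 ≈ 2.6889.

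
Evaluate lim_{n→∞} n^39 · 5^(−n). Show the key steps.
lim = 0

Exponentials with base > 1 dominate every fixed polynomial: for any fixed c, n^c / 5^n → 0 as n → ∞ (e.g. by the ratio test, or by writing 5^n = e^(n ln 5) and noting e^(n ln 5) / n^c → ∞). Hence n^39 · 5^(−n) = n^39 / 5^n → 0.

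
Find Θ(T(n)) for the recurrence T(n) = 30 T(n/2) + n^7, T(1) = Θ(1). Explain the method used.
T(n) = Θ(n^7)

log_2 30 ≈ 4.907. f(n) = n^7 dominates n^(log_2 30) since 7 > 4.907, and the regularity condition a·f(n/b) = 30·(n/2)^7 = (30/128)·n^7 ≤ c·f(n) holds with c = 30/128 ≈ 0.234 < 1. So this is Case 3: T(n) = Θ(f(n)) = Θ(n^7).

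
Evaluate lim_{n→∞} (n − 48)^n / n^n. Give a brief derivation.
lim = e^(−48)

Rewrite as (1 − 48/n)^(n). By the standard limit (1 + x/n)^n → e^x, we have (1 − 48/n)^n → e^(−48), and raising to the 1st power gives e^(−48).
More precisely, ln[(1 − 48/n)^(n)] = n · ln(1 − 48/n) = n · (-48/n + O(1/n^2)) = -48 + O(1/n) → -48.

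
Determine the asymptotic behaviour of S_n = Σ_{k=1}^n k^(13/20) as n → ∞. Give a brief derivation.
S_n ~ (20/33) · n^(33/20)

Integral comparison: Σ_{k=1}^n k^(13/20) = ∫_0^n x^(13/20) dx + O(n^(13/20)). The integral is n^(1 + 13/20) / (1 + 13/20) = n^((13+20)/20) / ((13+20)/20) = (20/33) · n^(33/20).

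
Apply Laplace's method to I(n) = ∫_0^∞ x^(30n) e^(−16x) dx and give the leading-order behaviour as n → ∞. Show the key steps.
I(n) ~ (sqrt(2π·30n) / 16) · (30n/(16e))^(30n)

Write the integrand as exp(30n ln x − 16x) and set f(x) = 30n ln x − 16x. Then f'(x) = 30n/x − 16 = 0 at x* = 30n/16, and f''(x*) = −30n/x*^2 = −16^2/(30n). Laplace's method (interior maximum) gives
  I(n) ~ e^(f(x*)) · sqrt(2π / |f''(x*)|)
        = exp(30n ln(30n/16) − 30n) · sqrt(2π · 30n / 16^2)
        = (30n/16)^(30n) e^(−30n) · sqrt(2π·30n) / 16
        = (sqrt(2π·30n) / 16) · (30n/(16e))^(30n).
This matches Γ(30n+1)/16^(30n+1) with Stirling applied to Γ.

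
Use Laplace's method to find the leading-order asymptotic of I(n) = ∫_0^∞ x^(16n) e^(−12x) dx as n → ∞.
I(n) ~ (sqrt(2π·16n) / 12) · (16n/(12e))^(16n)

Write the integrand as exp(16n ln x − 12x) and set f(x) = 16n ln x − 12x. Then f'(x) = 16n/x − 12 = 0 at x* = 16n/12, and f''(x*) = −16n/x*^2 = −12^2/(16n). Laplace's method (interior maximum) gives
  I(n) ~ e^(f(x*)) · sqrt(2π / |f''(x*)|)
        = exp(16n ln(16n/12) − 16n) · sqrt(2π · 16n / 12^2)
        = (16n/12)^(16n) e^(−16n) · sqrt(2π·16n) / 12
        = (sqrt(2π·16n) / 12) · (16n/(12e))^(16n).
This matches Γ(16n+1)/12^(16n+1) with Stirling applied to Γ.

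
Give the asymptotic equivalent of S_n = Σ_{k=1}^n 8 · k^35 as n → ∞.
S_n ~ 2 · n^36 / 9

By integral comparison (Euler-Maclaurin), Σ_{k=1}^n 8 · k^35 = 8 · ∫_0^n x^35 dx + O(n^35) = 8 · n^36/36 = 2 · n^36 / 9 + O(n^35). (Equivalently, Faulhaber's formula gives the same leading term.)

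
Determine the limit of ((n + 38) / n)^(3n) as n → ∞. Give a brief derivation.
lim = e^114

Rewrite as (1 + 38/n)^(3n). By the standard limit (1 + x/n)^n → e^x, we have (1 + 38/n)^n → e^38, and raising to the 3rd power gives e^114.
More precisely, ln[(1 + 38/n)^(3n)] = 3n · ln(1 + 38/n) = 3n · (38/n + O(1/n^2)) = 114 + O(1/n) → 114.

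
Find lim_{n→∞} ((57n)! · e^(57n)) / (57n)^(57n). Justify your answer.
lim = ∞

Stirling: (57n)! ~ sqrt(2π·57n) · (57n/e)^(57n). Hence
  (57n)! · e^(57n) / (57n)^(57n) ~ sqrt(2π·57n) = sqrt(2π·57) · sqrt(n) → ∞.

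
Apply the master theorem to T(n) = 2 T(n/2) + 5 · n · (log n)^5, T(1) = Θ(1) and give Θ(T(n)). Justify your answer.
T(n) = Θ(n · (log n)^6)

Here log_2 2 = 1 and f(n) = 5 · n · (log n)^5 = Θ(n^(log_2 2) · (log n)^5). This is the extended Case 2 of the master theorem (f matches the critical exponent up to log factors), giving T(n) = Θ(n^(log_2 2) · (log n)^(5+1)) = Θ(n · (log n)^6).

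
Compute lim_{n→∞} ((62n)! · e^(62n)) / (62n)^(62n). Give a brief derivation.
lim = ∞

Stirling: (62n)! ~ sqrt(2π·62n) · (62n/e)^(62n). Hence
  (62n)! · e^(62n) / (62n)^(62n) ~ sqrt(2π·62n) = sqrt(2π·62) · sqrt(n) → ∞.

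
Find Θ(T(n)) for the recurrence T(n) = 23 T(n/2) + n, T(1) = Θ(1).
T(n) = Θ(n^(log_2 23))

Master theorem: compare f(n) = n to n^(log_2 23) where log_2 23 ≈ 4.524. Since 1 < log_2 23, we have f(n) = O(n^(log_2 23 − ε)) for some ε > 0 — Case 1. Hence T(n) = Θ(n^(log_2 23)).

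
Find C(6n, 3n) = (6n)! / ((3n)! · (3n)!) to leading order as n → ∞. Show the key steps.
C(6n, 3n) ~ (4)^(3n) · sqrt(1/(π·3n))

Write N = 3n. Apply Stirling to each factorial:
  (2N)! ~ sqrt(2π·2N) · (2N/e)^(2N),
  N! ~ sqrt(2π N) · (N/e)^N,
  (1N)! ~ sqrt(2π·1N) · (1N/e)^(1N).
The exponential factors combine to (2N)^(2N) / (N^N · (1N)^(1N)) = 2^(2N)/1^(1N) = (2^2/1^1)^N = (4)^N.
The square-root prefactors combine to sqrt(2π·2N) / (sqrt(2π N)·sqrt(2π·1N)) = sqrt(2 / (2π·1·N)) = sqrt(1/(π·3n)).
Substituting N = 3n: C(6n, 3n) ~ (4)^(3n) · sqrt(1/(π·3n)).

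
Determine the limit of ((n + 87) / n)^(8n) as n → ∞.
lim = e^696

Rewrite as (1 + 87/n)^(8n). By the standard limit (1 + x/n)^n → e^x, we have (1 + 87/n)^n → e^87, and raising to the 8th power gives e^696.
More precisely, ln[(1 + 87/n)^(8n)] = 8n · ln(1 + 87/n) = 8n · (87/n + O(1/n^2)) = 696 + O(1/n) → 696.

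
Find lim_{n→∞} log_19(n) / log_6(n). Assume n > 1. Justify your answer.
lim = ln(6) / ln(19) = log_19(6)

Change of base: log_19(n) = ln n / ln 19 and log_6(n) = ln n / ln 6. The ratio is (ln n / ln 19) · (ln 6 / ln n) = ln 6 / ln 19, a constant independent of n. So the limit is ln 6 / ln 19 = log_19(6).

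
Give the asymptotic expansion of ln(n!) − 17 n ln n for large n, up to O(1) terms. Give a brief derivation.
ln(n!) − 17 n ln n = −16 n ln n − n + (1/2) ln(2π n) + O(1/n)

Stirling: ln((n)!) = n ln(n) − n + (1/2) ln(2π·n) + O(1/n).
Here n ln(n) = n ln n.
Subtract 17n ln n: leading term is (1 − 17) n ln n = −16 n ln n. The next term is −n. Then the (1/2) ln(2π·n) correction.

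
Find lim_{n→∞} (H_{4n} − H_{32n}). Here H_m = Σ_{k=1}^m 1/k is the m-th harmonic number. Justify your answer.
lim = ln(4/32) = −ln 8

Euler-Maclaurin gives H_m = ln m + γ + 1/(2m) + O(1/m^2). The γ and O(1/m) terms cancel in the difference:
  H_{4n} − H_{32n} = ln(4n) − ln(32n) + O(1/n) = ln(4/32) + O(1/n).
Hence the limit is ln(4/32) = −ln 8.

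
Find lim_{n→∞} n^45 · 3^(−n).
lim = 0

Exponentials with base > 1 dominate every fixed polynomial: for any fixed c, n^c / 3^n → 0 as n → ∞ (e.g. by the ratio test, or by writing 3^n = e^(n ln 3) and noting e^(n ln 3) / n^c → ∞). Hence n^45 · 3^(−n) = n^45 / 3^n → 0.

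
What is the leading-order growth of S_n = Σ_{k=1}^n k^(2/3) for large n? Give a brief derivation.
S_n ~ (3/5) · n^(5/3)

Integral comparison: Σ_{k=1}^n k^(2/3) = ∫_0^n x^(2/3) dx + O(n^(2/3)). The integral is n^(1 + 2/3) / (1 + 2/3) = n^((2+3)/3) / ((2+3)/3) = (3/5) · n^(5/3).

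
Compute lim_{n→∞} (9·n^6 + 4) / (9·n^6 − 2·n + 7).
lim = 9/9 = 1

For large n the leading n^6 terms dominate both numerator and denominator. Dividing top and bottom by n^6, every other term tends to 0, leaving 9/9 = 1.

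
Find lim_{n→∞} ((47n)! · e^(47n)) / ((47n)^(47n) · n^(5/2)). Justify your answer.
lim = 0

Stirling: (47n)! ~ sqrt(2π·47n) · (47n/e)^(47n). Hence
  (47n)! · e^(47n) / (47n)^(47n) ~ sqrt(2π·47n).
Dividing by n^(5/2): sqrt(2π·47n) / n^(5/2) = sqrt(2π·47) · n^((1−5)/2), so the expression behaves like sqrt(2π·47) · n^((1−5)/2) → 0.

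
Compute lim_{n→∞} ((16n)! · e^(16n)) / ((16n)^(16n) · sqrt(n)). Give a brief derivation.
lim = sqrt(2π·16)

Stirling: (16n)! ~ sqrt(2π·16n) · (16n/e)^(16n). Hence
  (16n)! · e^(16n) / (16n)^(16n) ~ sqrt(2π·16n).
Dividing by sqrt(n): sqrt(2π·16n) / sqrt(n) = sqrt(2π·16) · n^((1−1)/2), so the limit is sqrt(2π·16).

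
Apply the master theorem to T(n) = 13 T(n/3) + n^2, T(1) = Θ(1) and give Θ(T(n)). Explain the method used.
T(n) = Θ(n^(log_3 13))

Master theorem: compare f(n) = n^2 to n^(log_3 13) where log_3 13 ≈ 2.335. Since 2 < log_3 13, we have f(n) = O(n^(log_3 13 − ε)) for some ε > 0 — Case 1. Hence T(n) = Θ(n^(log_3 13)).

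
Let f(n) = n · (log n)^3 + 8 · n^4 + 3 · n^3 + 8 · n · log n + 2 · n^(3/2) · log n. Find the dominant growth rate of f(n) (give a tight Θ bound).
f(n) ∈ Θ(n^4)

Compare the terms by growth order. For large n, n^a · (log n)^b dominates n^a' · (log n)^b' iff a > a', or (a = a' and b > b'). Ranking the 5 terms shows the dominant one is 8 · n^4. Hence f(n) ∈ Θ(n^4).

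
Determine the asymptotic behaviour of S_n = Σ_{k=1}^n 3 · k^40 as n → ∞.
S_n ~ 3 · n^41 / 41

By integral comparison (Euler-Maclaurin), Σ_{k=1}^n 3 · k^40 = 3 · ∫_0^n x^40 dx + O(n^40) = 3 · n^41/41 + O(n^40). (Equivalently, Faulhaber's formula gives the same leading term.)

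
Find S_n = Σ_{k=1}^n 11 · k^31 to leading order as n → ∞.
S_n ~ 11 · n^32 / 32

By integral comparison (Euler-Maclaurin), Σ_{k=1}^n 11 · k^31 = 11 · ∫_0^n x^31 dx + O(n^31) = 11 · n^32/32 + O(n^31). (Equivalently, Faulhaber's formula gives the same leading term.)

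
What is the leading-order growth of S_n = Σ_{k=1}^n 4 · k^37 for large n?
S_n ~ 2 · n^38 / 19

By integral comparison (Euler-Maclaurin), Σ_{k=1}^n 4 · k^37 = 4 · ∫_0^n x^37 dx + O(n^37) = 4 · n^38/38 = 2 · n^38 / 19 + O(n^37). (Equivalently, Faulhaber's formula gives the same leading term.)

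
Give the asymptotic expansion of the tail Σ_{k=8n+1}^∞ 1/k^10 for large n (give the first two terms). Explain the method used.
Σ_{k>8n} 1/k^10 = 1/(9 · (8n)^9) − 1/(2 · (8n)^10) + O(1/(8n)^11)

Compare to the integral: ∫_{8n}^∞ x^(−10) dx = [−x^(−9)/9]_{8n}^∞ = 1/((10−1)·(8n)^9). The Euler-Maclaurin correction adds −f(8n)/2 = −1/(2·(8n)^10). Euler-Maclaurin then gives
  Σ_{k>8n} 1/k^10 = ∫_{8n}^∞ dx/x^10 − 1/(2·(8n)^10) + O(1/(8n)^11).
(Equivalently this is ζ(10) − Σ_{k≤8n} 1/k^10.)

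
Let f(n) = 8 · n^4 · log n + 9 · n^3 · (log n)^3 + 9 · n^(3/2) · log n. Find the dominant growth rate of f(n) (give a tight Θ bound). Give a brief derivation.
f(n) ∈ Θ(n^4 · log n)

Compare the terms by growth order. For large n, n^a · (log n)^b dominates n^a' · (log n)^b' iff a > a', or (a = a' and b > b'). Ranking the 3 terms shows the dominant one is 8 · n^4 · log n. Hence f(n) ∈ Θ(n^4 · log n).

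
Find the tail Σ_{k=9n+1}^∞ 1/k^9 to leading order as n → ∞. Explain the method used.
Σ_{k>9n} 1/k^9 ~ 1/(8 · (9n)^8)

Compare to the integral: ∫_{9n}^∞ x^(−9) dx = [−x^(−8)/8]_{9n}^∞ = 1/((9−1)·(9n)^8). Euler-Maclaurin then gives
  Σ_{k>9n} 1/k^9 = ∫_{9n}^∞ dx/x^9 − 1/(2·(9n)^9) + O(1/(9n)^10).
(Equivalently this is ζ(9) − Σ_{k≤9n} 1/k^9.)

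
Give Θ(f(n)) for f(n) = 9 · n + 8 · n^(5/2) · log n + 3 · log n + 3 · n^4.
f(n) ∈ Θ(n^4)

Compare the terms by growth order. For large n, n^a · (log n)^b dominates n^a' · (log n)^b' iff a > a', or (a = a' and b > b'). Ranking the 4 terms shows the dominant one is 3 · n^4. Hence f(n) ∈ Θ(n^4).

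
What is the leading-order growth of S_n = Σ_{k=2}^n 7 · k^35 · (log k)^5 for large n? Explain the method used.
S_n ~ 7 · n^36 · (log n)^5 / 36

By integral comparison, S_n = ∫_1^n 7 · x^35 · (log x)^5 dx + O(n^35 · (log n)^5). For the integral, the leading term of ∫_1^n x^35 (log x)^5 dx is n^36/36 · (log n)^5 (by repeated integration by parts; each step lowers the log-exponent and produces a relatively O(1/log n) correction). Hence S_n ~ 7 · n^36 · (log n)^5 / 36.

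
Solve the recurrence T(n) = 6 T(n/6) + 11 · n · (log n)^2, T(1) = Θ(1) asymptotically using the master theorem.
T(n) = Θ(n · (log n)^3)

Here log_6 6 = 1 and f(n) = 11 · n · (log n)^2 = Θ(n^(log_6 6) · (log n)^2). This is the extended Case 2 of the master theorem (f matches the critical exponent up to log factors), giving T(n) = Θ(n^(log_6 6) · (log n)^(2+1)) = Θ(n · (log n)^3).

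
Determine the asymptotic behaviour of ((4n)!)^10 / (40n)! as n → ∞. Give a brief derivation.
((4n)!)^10/(40n)! ~ ((2π·4n)^(9/2) / sqrt(10)) · 10^(−10·4n)  →  0

Write N = 4n. Stirling: N! ~ sqrt(2π N)(N/e)^N and (10N)! ~ sqrt(2π·10N)·(10N/e)^(10N).
  (N!)^10/(10N)! ~ (2π N)^(10/2) (N/e)^(10N) / [sqrt(2π·10N) (10N/e)^(10N)]
     = (2π N)^(10/2) / sqrt(2π·10N) · (N/(10N))^(10N)
     = (2π N)^((10−1)/2) / sqrt(10) · 10^(−10N).
Since 10^10 > 1, the factor 10^(−10N) decays exponentially, so the ratio → 0. Substituting N = 4n gives the stated form.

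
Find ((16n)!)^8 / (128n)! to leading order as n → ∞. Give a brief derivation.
((16n)!)^8/(128n)! ~ ((2π·16n)^(7/2) / sqrt(8)) · 8^(−8·16n)  →  0

Write N = 16n. Stirling: N! ~ sqrt(2π N)(N/e)^N and (8N)! ~ sqrt(2π·8N)·(8N/e)^(8N).
  (N!)^8/(8N)! ~ (2π N)^(8/2) (N/e)^(8N) / [sqrt(2π·8N) (8N/e)^(8N)]
     = (2π N)^(8/2) / sqrt(2π·8N) · (N/(8N))^(8N)
     = (2π N)^((8−1)/2) / sqrt(8) · 8^(−8N).
Since 8^8 > 1, the factor 8^(−8N) decays exponentially, so the ratio → 0. Substituting N = 16n gives the stated form.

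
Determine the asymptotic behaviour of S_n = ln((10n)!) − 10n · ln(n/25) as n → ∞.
S_n ~ 10n · (ln 250 − 1) + O(ln n)

Stirling: ln((10n)!) = 10n ln(10n) − 10n + O(ln n).
  S_n = 10n ln(10n) − 10n − 10n ln(n/25) + O(ln n)
      = 10n ln(10n) − 10n ln n + 10n ln 25 − 10n + O(ln n)
      = 10n ln 10 + 10n ln 25 − 10n + O(ln n)
      = 10n (ln 250 − 1) + O(ln n).
Numerically ln(250) − 1 ≈ 4.5215.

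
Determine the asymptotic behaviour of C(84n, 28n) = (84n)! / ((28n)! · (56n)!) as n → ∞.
C(84n, 28n) ~ (27/4)^(28n) · sqrt(3/(4π·28n))

Write N = 28n. Apply Stirling to each factorial:
  (3N)! ~ sqrt(2π·3N) · (3N/e)^(3N),
  N! ~ sqrt(2π N) · (N/e)^N,
  (2N)! ~ sqrt(2π·2N) · (2N/e)^(2N).
The exponential factors combine to (3N)^(3N) / (N^N · (2N)^(2N)) = 3^(3N)/2^(2N) = (3^3/2^2)^N = (27/4)^N.
The square-root prefactors combine to sqrt(2π·3N) / (sqrt(2π N)·sqrt(2π·2N)) = sqrt(3 / (2π·2·N)) = sqrt(3/(4π·28n)).
Substituting N = 28n: C(84n, 28n) ~ (27/4)^(28n) · sqrt(3/(4π·28n)).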